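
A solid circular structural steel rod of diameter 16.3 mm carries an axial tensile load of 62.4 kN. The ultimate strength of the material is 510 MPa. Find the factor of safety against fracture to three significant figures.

n = 1.71

A = πd²/4 = 208.7 mm².
σ = F/A = 62400/208.7 = 299.0 MPa.
n = 510/299.0 = 1.705.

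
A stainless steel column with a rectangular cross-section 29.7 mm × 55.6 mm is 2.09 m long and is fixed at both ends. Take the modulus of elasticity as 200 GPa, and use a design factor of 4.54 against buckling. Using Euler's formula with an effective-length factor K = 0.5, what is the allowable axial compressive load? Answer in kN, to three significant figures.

P_allow = 48.3 kN

Buckling occurs about the weak axis: I_min = h·b³/12 = 55.6×29.7³/12 = 121400 mm⁴ (b = 29.7 mm is the smaller dimension).
Effective length L_e = KL = 0.5×2.09 m = 1045 mm.
Euler critical load P_cr = π²EI/L_e² = π²×200000×121400/1045² = 219400 N.
P_allow = P_cr/n = 219400/4.54 = 48330 N.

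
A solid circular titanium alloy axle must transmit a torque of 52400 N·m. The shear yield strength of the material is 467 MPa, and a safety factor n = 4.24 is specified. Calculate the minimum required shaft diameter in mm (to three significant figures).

Allowable shear stress τ_allow = 467/4.24 = 110.1 MPa.
For a solid shaft τ = 16T/(πd³), so d³ = 16T/(π τ_allow) = 16×5.2400×10^7/(π×110.1) = 2.423×10^6 mm³.
d = (2.423×10^6)^(1/3) = 134.3 mm.

d = 134 mm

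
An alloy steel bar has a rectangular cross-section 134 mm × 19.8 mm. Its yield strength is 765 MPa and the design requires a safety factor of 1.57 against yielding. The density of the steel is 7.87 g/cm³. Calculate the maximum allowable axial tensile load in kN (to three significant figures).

σ_allow = 765/1.57 = 487.3 MPa.
A = 134×19.8 = 2653 mm².
F_allow = σ_allow × A = 487.3×2653 = 1.293×10^6 N.

F_allow = 1290 kN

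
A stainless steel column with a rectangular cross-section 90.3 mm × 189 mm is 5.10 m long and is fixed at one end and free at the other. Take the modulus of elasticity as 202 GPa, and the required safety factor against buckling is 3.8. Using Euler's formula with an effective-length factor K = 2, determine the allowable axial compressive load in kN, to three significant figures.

P_allow = 58.5 kN

Buckling occurs about the weak axis: I_min = h·b³/12 = 189×90.3³/12 = 1.160×10^7 mm⁴ (b = 90.3 mm is the smaller dimension).
Effective length L_e = KL = 2×5.10 m = 10200 mm.
Euler critical load P_cr = π²EI/L_e² = π²×202000×1.160×10^7/10200² = 222200 N.
P_allow = P_cr/n = 222200/3.8 = 58480 N.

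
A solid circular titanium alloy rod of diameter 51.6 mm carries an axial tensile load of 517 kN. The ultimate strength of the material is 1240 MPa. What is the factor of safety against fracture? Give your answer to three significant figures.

A = πd²/4 = 2091 mm².
σ = F/A = 517000/2091 = 247.2 MPa.
n = 1240/247.2 = 5.016.

n = 5.02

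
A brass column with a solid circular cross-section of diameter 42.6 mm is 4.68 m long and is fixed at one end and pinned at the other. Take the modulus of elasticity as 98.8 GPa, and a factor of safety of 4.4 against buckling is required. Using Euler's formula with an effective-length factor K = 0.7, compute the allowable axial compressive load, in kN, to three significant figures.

I = πd⁴/64 = π×42.6⁴/64 = 161700 mm⁴.
Effective length L_e = KL = 0.7×4.68 m = 3276 mm.
Euler critical load P_cr = π²EI/L_e² = π²×98800×161700/3276² = 14690 N.
P_allow = P_cr/n = 14690/4.4 = 3338 N.

P_allow = 3.34 kN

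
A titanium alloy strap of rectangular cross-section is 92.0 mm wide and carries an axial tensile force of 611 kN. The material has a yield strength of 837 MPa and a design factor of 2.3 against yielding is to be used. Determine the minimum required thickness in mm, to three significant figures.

σ_allow = 837/2.3 = 363.9 MPa.
Required area A = F/σ_allow = 611000/363.9 = 1679 mm².
t = A/w = 1679/92.0 = 18.25 mm.

t = 18.2 mm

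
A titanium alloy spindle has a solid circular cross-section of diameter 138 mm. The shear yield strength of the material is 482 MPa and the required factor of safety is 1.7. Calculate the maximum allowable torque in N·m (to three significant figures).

T_allow = 1.46×10^5 N·m

τ_allow = 482/1.7 = 283.5 MPa.
For a solid shaft T_allow = τ_allow·πd³/16; πd³/16 = π×138³/16 = 516000 mm³.
T_allow = 283.5×516000 = 1.463×10^8 N·mm = 146300 N·m.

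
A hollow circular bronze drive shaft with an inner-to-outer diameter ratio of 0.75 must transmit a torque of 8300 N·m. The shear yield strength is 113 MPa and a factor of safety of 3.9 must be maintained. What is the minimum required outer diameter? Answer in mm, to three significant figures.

τ_allow = 113/3.9 = 28.97 MPa.
For a hollow shaft τ = 16T/[πd_o³(1−k⁴)] with k = 0.75, so 1−k⁴ = 0.6836.
d_o³ = 16T/[π τ_allow (1−k⁴)] = 16×8300000/(π×28.97×0.6836) = 2.134×10^6 mm³.
d_o = 128.7 mm.

d_o = 129 mm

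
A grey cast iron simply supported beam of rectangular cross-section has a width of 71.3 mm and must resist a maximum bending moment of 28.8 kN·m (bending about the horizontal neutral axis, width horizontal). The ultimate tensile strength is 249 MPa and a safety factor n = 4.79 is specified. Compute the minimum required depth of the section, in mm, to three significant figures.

h = 216 mm

σ_allow = 249/4.79 = 51.98 MPa.
For a rectangular section σ = 6M/(bh²), so h² = 6M/(b σ_allow) = 6×2.8800×10^7/(71.3×51.98) = 46620 mm².
h = 215.9 mm.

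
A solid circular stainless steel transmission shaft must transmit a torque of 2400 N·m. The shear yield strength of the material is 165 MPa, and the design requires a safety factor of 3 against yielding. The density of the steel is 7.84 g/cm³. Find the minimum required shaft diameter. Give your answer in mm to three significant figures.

d = 60.6 mm

Allowable shear stress τ_allow = 165/3 = 55.00 MPa.
For a solid shaft τ = 16T/(πd³), so d³ = 16T/(π τ_allow) = 16×2400000/(π×55.00) = 222200 mm³.
d = (222200)^(1/3) = 60.57 mm.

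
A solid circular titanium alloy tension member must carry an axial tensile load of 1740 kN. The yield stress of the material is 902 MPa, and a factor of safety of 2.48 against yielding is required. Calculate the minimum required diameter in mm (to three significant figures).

Allowable stress σ_allow = 902/2.48 = 363.7 MPa.
Required area A = F/σ_allow = 1740000/363.7 = 4784 mm².
A = πd²/4 → d = √(4A/π) = 78.05 mm.

d = 78.0 mm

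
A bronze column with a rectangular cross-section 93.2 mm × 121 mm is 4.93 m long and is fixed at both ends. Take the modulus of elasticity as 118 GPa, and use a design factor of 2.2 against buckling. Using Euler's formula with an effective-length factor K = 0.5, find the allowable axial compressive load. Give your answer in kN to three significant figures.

P_allow = 711 kN

Buckling occurs about the weak axis: I_min = h·b³/12 = 121×93.2³/12 = 8.163×10^6 mm⁴ (b = 93.2 mm is the smaller dimension).
Effective length L_e = KL = 0.5×4.93 m = 2465 mm.
Euler critical load P_cr = π²EI/L_e² = π²×118000×8.163×10^6/2465² = 1.565×10^6 N.
P_allow = P_cr/n = 1.565×10^6/2.2 = 711200 N.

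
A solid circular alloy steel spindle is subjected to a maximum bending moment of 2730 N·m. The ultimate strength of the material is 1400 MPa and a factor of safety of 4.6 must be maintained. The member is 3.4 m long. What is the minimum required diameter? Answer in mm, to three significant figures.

σ_allow = 1400/4.6 = 304.3 MPa.
For a solid circular section σ = 32M/(πd³), so d³ = 32M/(π σ_allow) = 32×2730000/(π×304.3) = 91370 mm³.
d = 45.04 mm.

d = 45.0 mm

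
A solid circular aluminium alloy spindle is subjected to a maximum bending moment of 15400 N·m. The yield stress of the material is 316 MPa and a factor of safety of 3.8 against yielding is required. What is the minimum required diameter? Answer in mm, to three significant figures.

d = 124 mm

σ_allow = 316/3.8 = 83.16 MPa.
For a solid circular section σ = 32M/(πd³), so d³ = 32M/(π σ_allow) = 32×1.5400×10^7/(π×83.16) = 1.886×10^6 mm³.
d = 123.6 mm.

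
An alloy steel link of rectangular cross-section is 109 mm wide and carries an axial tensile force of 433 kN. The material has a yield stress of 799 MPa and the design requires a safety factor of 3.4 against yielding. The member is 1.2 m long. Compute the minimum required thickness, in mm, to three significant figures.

t = 16.9 mm

σ_allow = 799/3.4 = 235.0 MPa.
Required area A = F/σ_allow = 433000/235.0 = 1843 mm².
t = A/w = 1843/109 = 16.90 mm.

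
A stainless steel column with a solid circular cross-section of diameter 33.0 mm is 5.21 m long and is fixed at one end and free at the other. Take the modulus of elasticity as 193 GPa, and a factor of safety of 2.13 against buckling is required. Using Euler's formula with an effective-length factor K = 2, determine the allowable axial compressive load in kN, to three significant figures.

P_allow = 0.479 kN

I = πd⁴/64 = π×33.0⁴/64 = 58210 mm⁴.
Effective length L_e = KL = 2×5.21 m = 10420 mm.
Euler critical load P_cr = π²EI/L_e² = π²×193000×58210/10420² = 1021 N.
P_allow = P_cr/n = 1021/2.13 = 479.5 N.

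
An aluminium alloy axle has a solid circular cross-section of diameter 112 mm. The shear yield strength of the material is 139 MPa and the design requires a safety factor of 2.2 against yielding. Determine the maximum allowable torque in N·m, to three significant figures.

τ_allow = 139/2.2 = 63.18 MPa.
For a solid shaft T_allow = τ_allow·πd³/16; πd³/16 = π×112³/16 = 275900 mm³.
T_allow = 63.18×275900 = 1.743×10^7 N·mm = 17430 N·m.

T_allow = 17400 N·m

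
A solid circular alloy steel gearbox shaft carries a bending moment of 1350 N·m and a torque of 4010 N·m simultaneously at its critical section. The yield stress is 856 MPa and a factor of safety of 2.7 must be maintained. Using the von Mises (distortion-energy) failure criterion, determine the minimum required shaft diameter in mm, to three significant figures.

d = 49.3 mm

σ_allow = σ_y/n = 856/2.7 = 317.0 MPa.
For a solid shaft σ_b = 32M/(πd³) and τ = 16T/(πd³), so the von Mises stress is σ' = (16/πd³)·√(4M²+3T²).
√(4M²+3T²) = √(4×(1.350×10^6)² + 3×(4.010×10^6)²) = 7.452×10^6 N·mm.
d³ = 16×7.452×10^6/(π×317.0) = 119700 mm³.
d = 49.28 mm.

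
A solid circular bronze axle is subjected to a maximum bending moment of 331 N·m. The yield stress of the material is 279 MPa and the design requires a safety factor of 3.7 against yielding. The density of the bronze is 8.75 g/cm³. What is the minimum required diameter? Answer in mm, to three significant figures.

d = 35.5 mm

σ_allow = 279/3.7 = 75.41 MPa.
For a solid circular section σ = 32M/(πd³), so d³ = 32M/(π σ_allow) = 32×331000/(π×75.41) = 44710 mm³.
d = 35.49 mm.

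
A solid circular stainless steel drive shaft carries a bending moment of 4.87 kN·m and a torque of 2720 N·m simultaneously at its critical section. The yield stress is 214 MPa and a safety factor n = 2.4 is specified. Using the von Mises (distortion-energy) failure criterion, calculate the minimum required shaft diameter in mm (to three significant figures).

d = 85.2 mm

σ_allow = σ_y/n = 214/2.4 = 89.17 MPa.
For a solid shaft σ_b = 32M/(πd³) and τ = 16T/(πd³), so the von Mises stress is σ' = (16/πd³)·√(4M²+3T²).
√(4M²+3T²) = √(4×(4.870×10^6)² + 3×(2.720×10^6)²) = 1.082×10^7 N·mm.
d³ = 16×1.082×10^7/(π×89.17) = 618000 mm³.
d = 85.18 mm.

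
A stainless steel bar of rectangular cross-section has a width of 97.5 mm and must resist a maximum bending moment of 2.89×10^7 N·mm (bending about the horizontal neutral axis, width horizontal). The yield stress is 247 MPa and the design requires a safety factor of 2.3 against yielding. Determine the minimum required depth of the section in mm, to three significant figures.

σ_allow = 247/2.3 = 107.4 MPa.
For a rectangular section σ = 6M/(bh²), so h² = 6M/(b σ_allow) = 6×2.8900×10^7/(97.5×107.4) = 16560 mm².
h = 128.7 mm.

h = 129 mm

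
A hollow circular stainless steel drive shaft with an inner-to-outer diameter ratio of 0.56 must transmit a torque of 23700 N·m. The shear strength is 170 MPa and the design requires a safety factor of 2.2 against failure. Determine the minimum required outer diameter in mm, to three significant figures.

d_o = 120 mm

τ_allow = 170/2.2 = 77.27 MPa.
For a hollow shaft τ = 16T/[πd_o³(1−k⁴)] with k = 0.56, so 1−k⁴ = 0.9017.
d_o³ = 16T/[π τ_allow (1−k⁴)] = 16×2.3700×10^7/(π×77.27×0.9017) = 1.732×10^6 mm³.
d_o = 120.1 mm.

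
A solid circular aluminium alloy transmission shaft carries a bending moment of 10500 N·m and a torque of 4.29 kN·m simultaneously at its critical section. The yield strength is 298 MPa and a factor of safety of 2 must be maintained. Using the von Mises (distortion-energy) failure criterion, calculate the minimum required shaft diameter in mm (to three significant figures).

σ_allow = σ_y/n = 298/2 = 149.0 MPa.
For a solid shaft σ_b = 32M/(πd³) and τ = 16T/(πd³), so the von Mises stress is σ' = (16/πd³)·√(4M²+3T²).
√(4M²+3T²) = √(4×(1.050×10^7)² + 3×(4.290×10^6)²) = 2.228×10^7 N·mm.
d³ = 16×2.228×10^7/(π×149.0) = 761400 mm³.
d = 91.31 mm.

d = 91.3 mm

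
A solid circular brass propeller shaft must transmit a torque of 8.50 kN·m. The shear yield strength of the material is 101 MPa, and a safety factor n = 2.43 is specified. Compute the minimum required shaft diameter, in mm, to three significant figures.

d = 101 mm

Allowable shear stress τ_allow = 101/2.43 = 41.56 MPa.
For a solid shaft τ = 16T/(πd³), so d³ = 16T/(π τ_allow) = 16×8500000/(π×41.56) = 1.042×10^6 mm³.
d = (1.042×10^6)^(1/3) = 101.4 mm.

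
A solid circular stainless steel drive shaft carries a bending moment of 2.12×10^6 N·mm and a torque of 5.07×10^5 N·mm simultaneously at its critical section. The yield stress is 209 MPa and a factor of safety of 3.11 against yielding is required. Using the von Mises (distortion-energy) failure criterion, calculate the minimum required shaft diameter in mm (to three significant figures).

σ_allow = σ_y/n = 209/3.11 = 67.20 MPa.
For a solid shaft σ_b = 32M/(πd³) and τ = 16T/(πd³), so the von Mises stress is σ' = (16/πd³)·√(4M²+3T²).
√(4M²+3T²) = √(4×(2.120×10^6)² + 3×(507000)²) = 4.330×10^6 N·mm.
d³ = 16×4.330×10^6/(π×67.20) = 328100 mm³.
d = 68.97 mm.

d = 69.0 mm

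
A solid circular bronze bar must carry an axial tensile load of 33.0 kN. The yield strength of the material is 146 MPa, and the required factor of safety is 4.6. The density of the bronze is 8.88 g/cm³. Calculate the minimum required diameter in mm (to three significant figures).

Allowable stress σ_allow = 146/4.6 = 31.74 MPa.
Required area A = F/σ_allow = 33000/31.74 = 1040 mm².
A = πd²/4 → d = √(4A/π) = 36.38 mm.

d = 36.4 mm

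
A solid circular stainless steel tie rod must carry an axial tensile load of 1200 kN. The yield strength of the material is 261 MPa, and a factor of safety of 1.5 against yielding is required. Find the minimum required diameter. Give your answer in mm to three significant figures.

Allowable stress σ_allow = 261/1.5 = 174.0 MPa.
Required area A = F/σ_allow = 1200000/174.0 = 6897 mm².
A = πd²/4 → d = √(4A/π) = 93.71 mm.

d = 93.7 mm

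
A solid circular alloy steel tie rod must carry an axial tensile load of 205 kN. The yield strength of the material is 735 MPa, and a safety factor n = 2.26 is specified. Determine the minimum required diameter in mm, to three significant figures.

Allowable stress σ_allow = 735/2.26 = 325.2 MPa.
Required area A = F/σ_allow = 205000/325.2 = 630.3 mm².
A = πd²/4 → d = √(4A/π) = 28.33 mm.

d = 28.3 mm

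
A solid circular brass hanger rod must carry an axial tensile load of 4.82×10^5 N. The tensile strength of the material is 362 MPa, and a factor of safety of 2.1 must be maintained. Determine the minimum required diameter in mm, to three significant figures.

d = 59.7 mm

Allowable stress σ_allow = 362/2.1 = 172.4 MPa.
Required area A = F/σ_allow = 482000/172.4 = 2796 mm².
A = πd²/4 → d = √(4A/π) = 59.67 mm.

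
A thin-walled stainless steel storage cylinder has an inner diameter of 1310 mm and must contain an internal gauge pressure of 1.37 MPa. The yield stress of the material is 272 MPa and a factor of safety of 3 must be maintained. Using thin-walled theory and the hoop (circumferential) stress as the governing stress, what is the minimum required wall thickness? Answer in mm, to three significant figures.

t = 9.90 mm

σ_allow = 272/3 = 90.67 MPa.
Hoop stress σ_h = pD/(2t), so t = pD/(2σ_allow) = 1.37×1310/(2×90.67) = 9.897 mm.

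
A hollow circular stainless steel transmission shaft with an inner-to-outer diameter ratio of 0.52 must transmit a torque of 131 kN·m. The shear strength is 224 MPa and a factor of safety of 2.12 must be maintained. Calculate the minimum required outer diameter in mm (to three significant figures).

τ_allow = 224/2.12 = 105.7 MPa.
For a hollow shaft τ = 16T/[πd_o³(1−k⁴)] with k = 0.52, so 1−k⁴ = 0.9269.
d_o³ = 16T/[π τ_allow (1−k⁴)] = 16×1.3100×10^8/(π×105.7×0.9269) = 6.812×10^6 mm³.
d_o = 189.6 mm.

d_o = 190 mm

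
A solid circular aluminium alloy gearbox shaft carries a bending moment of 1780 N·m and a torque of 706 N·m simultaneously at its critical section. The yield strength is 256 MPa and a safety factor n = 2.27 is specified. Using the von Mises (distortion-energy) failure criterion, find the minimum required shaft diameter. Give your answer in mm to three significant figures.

d = 55.4 mm

σ_allow = σ_y/n = 256/2.27 = 112.8 MPa.
For a solid shaft σ_b = 32M/(πd³) and τ = 16T/(πd³), so the von Mises stress is σ' = (16/πd³)·√(4M²+3T²).
√(4M²+3T²) = √(4×(1.780×10^6)² + 3×(706000)²) = 3.764×10^6 N·mm.
d³ = 16×3.764×10^6/(π×112.8) = 170000 mm³.
d = 55.40 mm.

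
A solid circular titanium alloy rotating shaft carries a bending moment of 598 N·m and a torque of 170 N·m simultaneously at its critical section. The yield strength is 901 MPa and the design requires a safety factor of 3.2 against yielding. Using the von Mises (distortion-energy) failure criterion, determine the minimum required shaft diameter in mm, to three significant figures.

σ_allow = σ_y/n = 901/3.2 = 281.6 MPa.
For a solid shaft σ_b = 32M/(πd³) and τ = 16T/(πd³), so the von Mises stress is σ' = (16/πd³)·√(4M²+3T²).
√(4M²+3T²) = √(4×(598000)² + 3×(170000)²) = 1.232×10^6 N·mm.
d³ = 16×1.232×10^6/(π×281.6) = 22280 mm³.
d = 28.14 mm.

d = 28.1 mm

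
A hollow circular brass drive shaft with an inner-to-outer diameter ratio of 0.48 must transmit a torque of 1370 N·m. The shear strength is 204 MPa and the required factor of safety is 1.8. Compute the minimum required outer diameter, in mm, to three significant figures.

τ_allow = 204/1.8 = 113.3 MPa.
For a hollow shaft τ = 16T/[πd_o³(1−k⁴)] with k = 0.48, so 1−k⁴ = 0.9469.
d_o³ = 16T/[π τ_allow (1−k⁴)] = 16×1370000/(π×113.3×0.9469) = 65020 mm³.
d_o = 40.21 mm.

d_o = 40.2 mm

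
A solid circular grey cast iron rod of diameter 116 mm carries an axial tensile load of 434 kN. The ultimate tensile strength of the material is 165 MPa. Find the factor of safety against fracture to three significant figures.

n = 4.02

A = πd²/4 = 10570 mm².
σ = F/A = 434000/10570 = 41.07 MPa.
n = 165/41.07 = 4.018.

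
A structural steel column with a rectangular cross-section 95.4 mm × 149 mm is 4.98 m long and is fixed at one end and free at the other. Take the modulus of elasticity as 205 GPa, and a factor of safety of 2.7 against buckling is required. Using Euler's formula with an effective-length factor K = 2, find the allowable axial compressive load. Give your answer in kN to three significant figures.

Buckling occurs about the weak axis: I_min = h·b³/12 = 149×95.4³/12 = 1.078×10^7 mm⁴ (b = 95.4 mm is the smaller dimension).
Effective length L_e = KL = 2×4.98 m = 9960 mm.
Euler critical load P_cr = π²EI/L_e² = π²×205000×1.078×10^7/9960² = 219900 N.
P_allow = P_cr/n = 219900/2.7 = 81440 N.

P_allow = 81.4 kN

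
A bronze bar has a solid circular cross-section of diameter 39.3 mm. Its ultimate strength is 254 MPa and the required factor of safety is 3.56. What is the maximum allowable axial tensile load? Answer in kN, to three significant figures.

σ_allow = 254/3.56 = 71.35 MPa.
A = πd²/4 = π×39.3²/4 = 1213 mm².
F_allow = σ_allow × A = 71.35×1213 = 86550 N.

F_allow = 86.5 kN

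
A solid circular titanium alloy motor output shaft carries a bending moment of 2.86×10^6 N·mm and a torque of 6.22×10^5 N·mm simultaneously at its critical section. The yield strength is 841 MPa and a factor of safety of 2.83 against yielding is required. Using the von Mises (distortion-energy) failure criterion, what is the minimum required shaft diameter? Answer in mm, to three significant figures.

σ_allow = σ_y/n = 841/2.83 = 297.2 MPa.
For a solid shaft σ_b = 32M/(πd³) and τ = 16T/(πd³), so the von Mises stress is σ' = (16/πd³)·√(4M²+3T²).
√(4M²+3T²) = √(4×(2.860×10^6)² + 3×(622000)²) = 5.821×10^6 N·mm.
d³ = 16×5.821×10^6/(π×297.2) = 99750 mm³.
d = 46.38 mm.

d = 46.4 mm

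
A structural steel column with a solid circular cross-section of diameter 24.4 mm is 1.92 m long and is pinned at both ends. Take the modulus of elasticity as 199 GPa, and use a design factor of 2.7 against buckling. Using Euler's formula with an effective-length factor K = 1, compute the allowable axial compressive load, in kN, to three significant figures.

P_allow = 3.43 kN

I = πd⁴/64 = π×24.4⁴/64 = 17400 mm⁴.
Effective length L_e = KL = 1×1.92 m = 1920 mm.
Euler critical load P_cr = π²EI/L_e² = π²×199000×17400/1920² = 9270 N.
P_allow = P_cr/n = 9270/2.7 = 3433 N.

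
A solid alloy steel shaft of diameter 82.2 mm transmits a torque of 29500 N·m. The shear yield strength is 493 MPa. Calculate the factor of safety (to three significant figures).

n = 1.82

τ = 16T/(πd³) = 16×2.9500×10^7/(π×82.2³) = 270.5 MPa.
n = τ_limit/τ = 493/270.5 = 1.823.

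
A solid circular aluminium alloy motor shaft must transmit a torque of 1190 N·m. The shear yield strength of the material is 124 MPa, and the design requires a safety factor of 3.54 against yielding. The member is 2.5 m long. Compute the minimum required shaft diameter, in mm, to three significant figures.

d = 55.7 mm

Allowable shear stress τ_allow = 124/3.54 = 35.03 MPa.
For a solid shaft τ = 16T/(πd³), so d³ = 16T/(π τ_allow) = 16×1190000/(π×35.03) = 173000 mm³.
d = (173000)^(1/3) = 55.72 mm.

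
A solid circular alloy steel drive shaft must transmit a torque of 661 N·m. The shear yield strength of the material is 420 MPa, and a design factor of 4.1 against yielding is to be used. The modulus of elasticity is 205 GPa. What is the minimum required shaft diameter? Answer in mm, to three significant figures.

d = 32.0 mm

Allowable shear stress τ_allow = 420/4.1 = 102.4 MPa.
For a solid shaft τ = 16T/(πd³), so d³ = 16T/(π τ_allow) = 16×661000/(π×102.4) = 32860 mm³.
d = (32860)^(1/3) = 32.03 mm.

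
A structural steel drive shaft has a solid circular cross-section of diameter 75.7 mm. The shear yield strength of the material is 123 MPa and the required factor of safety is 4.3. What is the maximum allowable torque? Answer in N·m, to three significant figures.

τ_allow = 123/4.3 = 28.60 MPa.
For a solid shaft T_allow = τ_allow·πd³/16; πd³/16 = π×75.7³/16 = 85180 mm³.
T_allow = 28.60×85180 = 2.436×10^6 N·mm = 2436 N·m.

T_allow = 2440 N·m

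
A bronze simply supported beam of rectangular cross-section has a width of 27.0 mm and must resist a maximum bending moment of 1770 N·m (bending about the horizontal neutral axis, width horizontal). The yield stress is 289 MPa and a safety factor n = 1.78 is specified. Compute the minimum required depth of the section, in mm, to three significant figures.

σ_allow = 289/1.78 = 162.4 MPa.
For a rectangular section σ = 6M/(bh²), so h² = 6M/(b σ_allow) = 6×1770000/(27.0×162.4) = 2423 mm².
h = 49.22 mm.

h = 49.2 mm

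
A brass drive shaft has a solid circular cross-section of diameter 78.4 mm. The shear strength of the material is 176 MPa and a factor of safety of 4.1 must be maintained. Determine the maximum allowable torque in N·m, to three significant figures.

τ_allow = 176/4.1 = 42.93 MPa.
For a solid shaft T_allow = τ_allow·πd³/16; πd³/16 = π×78.4³/16 = 94620 mm³.
T_allow = 42.93×94620 = 4.062×10^6 N·mm = 4062 N·m.

T_allow = 4060 N·m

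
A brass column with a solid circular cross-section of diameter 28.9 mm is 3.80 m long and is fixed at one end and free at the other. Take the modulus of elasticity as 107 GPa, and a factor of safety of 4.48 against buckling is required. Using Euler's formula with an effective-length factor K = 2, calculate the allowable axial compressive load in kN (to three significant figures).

P_allow = 0.140 kN

I = πd⁴/64 = π×28.9⁴/64 = 34240 mm⁴.
Effective length L_e = KL = 2×3.80 m = 7600 mm.
Euler critical load P_cr = π²EI/L_e² = π²×107000×34240/7600² = 626.1 N.
P_allow = P_cr/n = 626.1/4.48 = 139.7 N.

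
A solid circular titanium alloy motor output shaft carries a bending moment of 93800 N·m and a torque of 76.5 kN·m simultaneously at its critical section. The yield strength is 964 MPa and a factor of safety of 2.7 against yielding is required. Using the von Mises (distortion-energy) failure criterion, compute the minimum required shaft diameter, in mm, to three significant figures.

σ_allow = σ_y/n = 964/2.7 = 357.0 MPa.
For a solid shaft σ_b = 32M/(πd³) and τ = 16T/(πd³), so the von Mises stress is σ' = (16/πd³)·√(4M²+3T²).
√(4M²+3T²) = √(4×(9.380×10^7)² + 3×(7.650×10^7)²) = 2.297×10^8 N·mm.
d³ = 16×2.297×10^8/(π×357.0) = 3.276×10^6 mm³.
d = 148.5 mm.

d = 149 mm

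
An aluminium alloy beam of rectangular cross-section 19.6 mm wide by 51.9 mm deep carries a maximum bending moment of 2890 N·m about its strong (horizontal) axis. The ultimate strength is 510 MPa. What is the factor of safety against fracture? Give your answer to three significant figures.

n = 1.55

Section modulus S = bh²/6 = 19.6×51.9²/6 = 8799 mm³.
σ = M/S = 2890000/8799 = 328.4 MPa.
n = 510/328.4 = 1.553.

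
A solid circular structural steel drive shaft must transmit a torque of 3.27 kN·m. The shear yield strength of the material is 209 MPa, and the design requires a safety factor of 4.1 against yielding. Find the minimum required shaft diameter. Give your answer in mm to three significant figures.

Allowable shear stress τ_allow = 209/4.1 = 50.98 MPa.
For a solid shaft τ = 16T/(πd³), so d³ = 16T/(π τ_allow) = 16×3270000/(π×50.98) = 326700 mm³.
d = (326700)^(1/3) = 68.87 mm.

d = 68.9 mm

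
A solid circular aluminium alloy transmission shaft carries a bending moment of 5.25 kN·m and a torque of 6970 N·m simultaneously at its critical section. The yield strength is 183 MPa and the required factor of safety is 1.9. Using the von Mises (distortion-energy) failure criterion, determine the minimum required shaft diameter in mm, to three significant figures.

σ_allow = σ_y/n = 183/1.9 = 96.32 MPa.
For a solid shaft σ_b = 32M/(πd³) and τ = 16T/(πd³), so the von Mises stress is σ' = (16/πd³)·√(4M²+3T²).
√(4M²+3T²) = √(4×(5.250×10^6)² + 3×(6.970×10^6)²) = 1.600×10^7 N·mm.
d³ = 16×1.600×10^7/(π×96.32) = 846000 mm³.
d = 94.58 mm.

d = 94.6 mm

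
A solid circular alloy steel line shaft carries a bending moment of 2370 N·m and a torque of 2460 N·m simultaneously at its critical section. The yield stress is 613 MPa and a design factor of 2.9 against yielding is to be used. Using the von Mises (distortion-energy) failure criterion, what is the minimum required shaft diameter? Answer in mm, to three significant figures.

σ_allow = σ_y/n = 613/2.9 = 211.4 MPa.
For a solid shaft σ_b = 32M/(πd³) and τ = 16T/(πd³), so the von Mises stress is σ' = (16/πd³)·√(4M²+3T²).
√(4M²+3T²) = √(4×(2.370×10^6)² + 3×(2.460×10^6)²) = 6.374×10^6 N·mm.
d³ = 16×6.374×10^6/(π×211.4) = 153600 mm³.
d = 53.55 mm.

d = 53.6 mm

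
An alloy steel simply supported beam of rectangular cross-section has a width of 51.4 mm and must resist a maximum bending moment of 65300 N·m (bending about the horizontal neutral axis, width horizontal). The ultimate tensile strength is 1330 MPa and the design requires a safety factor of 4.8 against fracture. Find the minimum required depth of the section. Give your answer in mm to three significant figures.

σ_allow = 1330/4.8 = 277.1 MPa.
For a rectangular section σ = 6M/(bh²), so h² = 6M/(b σ_allow) = 6×6.5300×10^7/(51.4×277.1) = 27510 mm².
h = 165.9 mm.

h = 166 mm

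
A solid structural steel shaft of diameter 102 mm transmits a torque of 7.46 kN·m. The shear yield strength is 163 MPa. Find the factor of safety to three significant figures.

n = 4.55

τ = 16T/(πd³) = 16×7460000/(π×102³) = 35.80 MPa.
n = τ_limit/τ = 163/35.80 = 4.553.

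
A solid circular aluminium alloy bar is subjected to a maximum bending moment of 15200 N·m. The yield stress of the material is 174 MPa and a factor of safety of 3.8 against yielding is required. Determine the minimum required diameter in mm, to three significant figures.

d = 150 mm

σ_allow = 174/3.8 = 45.79 MPa.
For a solid circular section σ = 32M/(πd³), so d³ = 32M/(π σ_allow) = 32×1.5200×10^7/(π×45.79) = 3.381×10^6 mm³.
d = 150.1 mm.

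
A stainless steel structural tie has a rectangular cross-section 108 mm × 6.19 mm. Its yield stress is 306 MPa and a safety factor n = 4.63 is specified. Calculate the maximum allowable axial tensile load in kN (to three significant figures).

F_allow = 44.2 kN

σ_allow = 306/4.63 = 66.09 MPa.
A = 108×6.19 = 668.5 mm².
F_allow = σ_allow × A = 66.09×668.5 = 44180 N.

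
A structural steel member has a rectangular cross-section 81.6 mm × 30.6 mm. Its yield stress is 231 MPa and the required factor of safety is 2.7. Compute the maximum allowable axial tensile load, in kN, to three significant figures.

F_allow = 214 kN

σ_allow = 231/2.7 = 85.56 MPa.
A = 81.6×30.6 = 2497 mm².
F_allow = σ_allow × A = 85.56×2497 = 213600 N.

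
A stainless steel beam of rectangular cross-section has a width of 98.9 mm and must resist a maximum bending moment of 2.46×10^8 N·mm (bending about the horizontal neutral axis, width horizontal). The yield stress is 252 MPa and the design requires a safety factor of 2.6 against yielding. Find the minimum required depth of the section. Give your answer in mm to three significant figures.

h = 392 mm

σ_allow = 252/2.6 = 96.92 MPa.
For a rectangular section σ = 6M/(bh²), so h² = 6M/(b σ_allow) = 6×2.4600×10^8/(98.9×96.92) = 154000 mm².
h = 392.4 mm.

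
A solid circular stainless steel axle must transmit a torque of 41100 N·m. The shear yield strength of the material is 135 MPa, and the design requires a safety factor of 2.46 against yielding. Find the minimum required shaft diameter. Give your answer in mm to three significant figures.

d = 156 mm

Allowable shear stress τ_allow = 135/2.46 = 54.88 MPa.
For a solid shaft τ = 16T/(πd³), so d³ = 16T/(π τ_allow) = 16×4.1100×10^7/(π×54.88) = 3.814×10^6 mm³.
d = (3.814×10^6)^(1/3) = 156.2 mm.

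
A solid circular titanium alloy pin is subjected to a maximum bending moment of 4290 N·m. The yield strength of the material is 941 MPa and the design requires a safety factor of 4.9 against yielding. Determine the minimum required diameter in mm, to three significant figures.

σ_allow = 941/4.9 = 192.0 MPa.
For a solid circular section σ = 32M/(πd³), so d³ = 32M/(π σ_allow) = 32×4290000/(π×192.0) = 227500 mm³.
d = 61.05 mm.

d = 61.1 mm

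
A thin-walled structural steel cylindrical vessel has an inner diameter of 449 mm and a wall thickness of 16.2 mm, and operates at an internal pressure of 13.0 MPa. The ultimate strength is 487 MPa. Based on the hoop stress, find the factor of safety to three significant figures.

n = 2.70

σ_h = pD/(2t) = 13.0×449/(2×16.2) = 180.2 MPa.
n = 487/180.2 = 2.703.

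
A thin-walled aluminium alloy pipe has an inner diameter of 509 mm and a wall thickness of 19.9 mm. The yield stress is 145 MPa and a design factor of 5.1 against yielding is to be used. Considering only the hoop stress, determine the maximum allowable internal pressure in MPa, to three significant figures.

σ_allow = 145/5.1 = 28.43 MPa.
σ_h = pD/(2t) → p_allow = 2σ_allow t/D = 2×28.43×19.9/509 = 2.223 MPa.

p_allow = 2.22 MPa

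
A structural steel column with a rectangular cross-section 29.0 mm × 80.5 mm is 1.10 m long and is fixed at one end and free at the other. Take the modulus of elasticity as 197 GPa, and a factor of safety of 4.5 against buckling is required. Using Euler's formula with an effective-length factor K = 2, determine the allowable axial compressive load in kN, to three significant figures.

P_allow = 14.6 kN

Buckling occurs about the weak axis: I_min = h·b³/12 = 80.5×29.0³/12 = 163600 mm⁴ (b = 29.0 mm is the smaller dimension).
Effective length L_e = KL = 2×1.10 m = 2200 mm.
Euler critical load P_cr = π²EI/L_e² = π²×197000×163600/2200² = 65720 N.
P_allow = P_cr/n = 65720/4.5 = 14610 N.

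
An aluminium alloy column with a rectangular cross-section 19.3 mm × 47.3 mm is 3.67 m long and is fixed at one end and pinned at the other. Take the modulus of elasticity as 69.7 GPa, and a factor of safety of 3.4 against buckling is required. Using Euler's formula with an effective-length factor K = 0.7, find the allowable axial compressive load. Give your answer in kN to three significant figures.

P_allow = 0.869 kN

Buckling occurs about the weak axis: I_min = h·b³/12 = 47.3×19.3³/12 = 28340 mm⁴ (b = 19.3 mm is the smaller dimension).
Effective length L_e = KL = 0.7×3.67 m = 2569 mm.
Euler critical load P_cr = π²EI/L_e² = π²×69700×28340/2569² = 2954 N.
P_allow = P_cr/n = 2954/3.4 = 868.7 N.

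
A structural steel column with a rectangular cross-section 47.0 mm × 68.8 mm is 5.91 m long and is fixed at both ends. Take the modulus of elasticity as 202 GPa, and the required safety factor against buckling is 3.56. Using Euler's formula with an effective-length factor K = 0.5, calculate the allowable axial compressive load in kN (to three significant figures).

Buckling occurs about the weak axis: I_min = h·b³/12 = 68.8×47.0³/12 = 595300 mm⁴ (b = 47.0 mm is the smaller dimension).
Effective length L_e = KL = 0.5×5.91 m = 2955 mm.
Euler critical load P_cr = π²EI/L_e² = π²×202000×595300/2955² = 135900 N.
P_allow = P_cr/n = 135900/3.56 = 38180 N.

P_allow = 38.2 kN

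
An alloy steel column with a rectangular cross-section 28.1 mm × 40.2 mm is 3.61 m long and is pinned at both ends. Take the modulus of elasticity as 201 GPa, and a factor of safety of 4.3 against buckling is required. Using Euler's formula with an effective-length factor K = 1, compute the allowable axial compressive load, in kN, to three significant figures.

Buckling occurs about the weak axis: I_min = h·b³/12 = 40.2×28.1³/12 = 74330 mm⁴ (b = 28.1 mm is the smaller dimension).
Effective length L_e = KL = 1×3.61 m = 3610 mm.
Euler critical load P_cr = π²EI/L_e² = π²×201000×74330/3610² = 11310 N.
P_allow = P_cr/n = 11310/4.3 = 2631 N.

P_allow = 2.63 kN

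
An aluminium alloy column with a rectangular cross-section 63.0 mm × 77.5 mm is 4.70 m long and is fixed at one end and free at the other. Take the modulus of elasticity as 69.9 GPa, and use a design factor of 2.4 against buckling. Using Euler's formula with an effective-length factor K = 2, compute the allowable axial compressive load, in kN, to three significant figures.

P_allow = 5.25 kN

Buckling occurs about the weak axis: I_min = h·b³/12 = 77.5×63.0³/12 = 1.615×10^6 mm⁴ (b = 63.0 mm is the smaller dimension).
Effective length L_e = KL = 2×4.70 m = 9400 mm.
Euler critical load P_cr = π²EI/L_e² = π²×69900×1.615×10^6/9400² = 12610 N.
P_allow = P_cr/n = 12610/2.4 = 5254 N.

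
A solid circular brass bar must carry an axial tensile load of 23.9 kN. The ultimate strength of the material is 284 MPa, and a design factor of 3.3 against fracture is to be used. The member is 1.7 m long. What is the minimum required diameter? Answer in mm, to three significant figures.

d = 18.8 mm

Allowable stress σ_allow = 284/3.3 = 86.06 MPa.
Required area A = F/σ_allow = 23900/86.06 = 277.7 mm².
A = πd²/4 → d = √(4A/π) = 18.80 mm.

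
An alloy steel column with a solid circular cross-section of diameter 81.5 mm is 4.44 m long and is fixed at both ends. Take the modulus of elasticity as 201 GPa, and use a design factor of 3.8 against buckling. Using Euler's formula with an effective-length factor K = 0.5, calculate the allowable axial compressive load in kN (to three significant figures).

P_allow = 229 kN

I = πd⁴/64 = π×81.5⁴/64 = 2.166×10^6 mm⁴.
Effective length L_e = KL = 0.5×4.44 m = 2220 mm.
Euler critical load P_cr = π²EI/L_e² = π²×201000×2.166×10^6/2220² = 871700 N.
P_allow = P_cr/n = 871700/3.8 = 229400 N.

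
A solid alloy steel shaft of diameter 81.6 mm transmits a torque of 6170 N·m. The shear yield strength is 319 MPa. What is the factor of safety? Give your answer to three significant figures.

τ = 16T/(πd³) = 16×6170000/(π×81.6³) = 57.83 MPa.
n = τ_limit/τ = 319/57.83 = 5.516.

n = 5.52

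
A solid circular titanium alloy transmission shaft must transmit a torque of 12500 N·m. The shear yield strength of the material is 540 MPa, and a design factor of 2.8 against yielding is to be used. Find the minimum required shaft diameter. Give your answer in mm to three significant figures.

d = 69.1 mm

Allowable shear stress τ_allow = 540/2.8 = 192.9 MPa.
For a solid shaft τ = 16T/(πd³), so d³ = 16T/(π τ_allow) = 16×1.2500×10^7/(π×192.9) = 330100 mm³.
d = (330100)^(1/3) = 69.11 mm.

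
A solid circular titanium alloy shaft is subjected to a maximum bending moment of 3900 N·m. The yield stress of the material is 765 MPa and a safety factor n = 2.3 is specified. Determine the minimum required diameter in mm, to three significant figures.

d = 49.2 mm

σ_allow = 765/2.3 = 332.6 MPa.
For a solid circular section σ = 32M/(πd³), so d³ = 32M/(π σ_allow) = 32×3900000/(π×332.6) = 119400 mm³.
d = 49.25 mm.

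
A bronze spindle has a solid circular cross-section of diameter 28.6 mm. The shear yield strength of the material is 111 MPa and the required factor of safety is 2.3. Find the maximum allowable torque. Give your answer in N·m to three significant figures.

τ_allow = 111/2.3 = 48.26 MPa.
For a solid shaft T_allow = τ_allow·πd³/16; πd³/16 = π×28.6³/16 = 4593 mm³.
T_allow = 48.26×4593 = 221700 N·mm = 221.7 N·m.

T_allow = 222 N·m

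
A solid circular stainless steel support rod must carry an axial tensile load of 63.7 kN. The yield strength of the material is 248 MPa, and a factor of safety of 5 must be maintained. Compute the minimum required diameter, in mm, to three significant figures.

d = 40.4 mm

Allowable stress σ_allow = 248/5 = 49.60 MPa.
Required area A = F/σ_allow = 63700/49.60 = 1284 mm².
A = πd²/4 → d = √(4A/π) = 40.44 mm.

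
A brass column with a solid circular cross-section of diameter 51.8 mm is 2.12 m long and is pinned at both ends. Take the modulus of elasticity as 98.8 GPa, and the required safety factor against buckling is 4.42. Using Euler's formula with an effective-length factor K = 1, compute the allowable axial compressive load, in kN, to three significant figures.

I = πd⁴/64 = π×51.8⁴/64 = 353400 mm⁴.
Effective length L_e = KL = 1×2.12 m = 2120 mm.
Euler critical load P_cr = π²EI/L_e² = π²×98800×353400/2120² = 76680 N.
P_allow = P_cr/n = 76680/4.42 = 17350 N.

P_allow = 17.3 kN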